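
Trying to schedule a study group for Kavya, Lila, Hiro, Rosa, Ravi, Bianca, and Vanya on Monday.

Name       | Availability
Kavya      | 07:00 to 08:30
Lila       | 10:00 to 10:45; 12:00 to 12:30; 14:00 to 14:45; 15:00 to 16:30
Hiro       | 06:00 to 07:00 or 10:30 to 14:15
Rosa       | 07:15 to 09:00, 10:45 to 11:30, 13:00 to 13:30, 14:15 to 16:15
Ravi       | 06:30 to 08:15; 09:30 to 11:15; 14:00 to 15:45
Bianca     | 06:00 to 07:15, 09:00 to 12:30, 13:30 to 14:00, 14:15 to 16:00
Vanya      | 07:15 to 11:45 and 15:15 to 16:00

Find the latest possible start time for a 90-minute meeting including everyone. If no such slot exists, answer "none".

none

Kavya ∩ Lila: ∅.
Kavya ∩ Lila ∩ Hiro: ∅.
Kavya ∩ Lila ∩ Hiro ∩ Rosa: ∅.
Kavya ∩ Lila ∩ Hiro ∩ Rosa ∩ Ravi: ∅.
Kavya ∩ Lila ∩ Hiro ∩ Rosa ∩ Ravi ∩ Bianca: ∅.
Kavya ∩ Lila ∩ Hiro ∩ Rosa ∩ Ravi ∩ Bianca ∩ Vanya: ∅.
There is no time when everyone is free.
No common window is at least 90 minutes long.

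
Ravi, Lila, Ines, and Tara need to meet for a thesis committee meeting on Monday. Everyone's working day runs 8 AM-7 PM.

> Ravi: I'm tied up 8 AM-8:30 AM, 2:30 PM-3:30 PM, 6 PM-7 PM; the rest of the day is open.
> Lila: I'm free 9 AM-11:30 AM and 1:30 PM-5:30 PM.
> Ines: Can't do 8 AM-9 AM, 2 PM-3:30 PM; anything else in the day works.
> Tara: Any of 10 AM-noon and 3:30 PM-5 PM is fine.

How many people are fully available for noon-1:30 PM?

Ravi free: 08:30-14:30, 15:30-18:00 (invert busy blocks within the working day).
Lila free: 09:00-11:30, 13:30-17:30.
Ines free: 09:00-14:00, 15:30-19:00 (invert busy blocks within the working day).
Tara free: 10:00-12:00, 15:30-17:00.
Ravi and Ines can make the full 12:00-13:30 slot — that's 2.

2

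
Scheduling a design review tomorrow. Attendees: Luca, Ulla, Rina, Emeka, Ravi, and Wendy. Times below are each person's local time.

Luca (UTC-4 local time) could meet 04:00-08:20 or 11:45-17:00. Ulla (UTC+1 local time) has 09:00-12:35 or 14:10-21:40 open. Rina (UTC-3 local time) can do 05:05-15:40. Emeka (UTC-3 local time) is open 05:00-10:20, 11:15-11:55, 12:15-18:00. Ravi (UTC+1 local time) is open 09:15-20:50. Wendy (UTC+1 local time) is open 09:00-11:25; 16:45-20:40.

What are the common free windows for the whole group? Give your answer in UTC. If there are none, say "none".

08:15-10:25, 15:45-18:40

Luca in UTC: 08:00-12:20, 15:45-21:00 (add 4h to convert from UTC-4).
Ulla in UTC: 08:00-11:35, 13:10-20:40 (subtract 1h to convert from UTC+1).
Rina in UTC: 08:05-18:40 (add 3h to convert from UTC-3).
Emeka in UTC: 08:00-13:20, 14:15-14:55, 15:15-21:00 (add 3h to convert from UTC-3).
Ravi in UTC: 08:15-19:50 (subtract 1h to convert from UTC+1).
Wendy in UTC: 08:00-10:25, 15:45-19:40 (subtract 1h to convert from UTC+1).
Luca ∩ Ulla: 08:00-11:35, 15:45-20:40.
Luca ∩ Ulla ∩ Rina: 08:05-11:35, 15:45-18:40.
Luca ∩ Ulla ∩ Rina ∩ Emeka: 08:05-11:35, 15:45-18:40.
Luca ∩ Ulla ∩ Rina ∩ Emeka ∩ Ravi: 08:15-11:35, 15:45-18:40.
Luca ∩ Ulla ∩ Rina ∩ Emeka ∩ Ravi ∩ Wendy: 08:15-10:25, 15:45-18:40.
Those are the intersection windows.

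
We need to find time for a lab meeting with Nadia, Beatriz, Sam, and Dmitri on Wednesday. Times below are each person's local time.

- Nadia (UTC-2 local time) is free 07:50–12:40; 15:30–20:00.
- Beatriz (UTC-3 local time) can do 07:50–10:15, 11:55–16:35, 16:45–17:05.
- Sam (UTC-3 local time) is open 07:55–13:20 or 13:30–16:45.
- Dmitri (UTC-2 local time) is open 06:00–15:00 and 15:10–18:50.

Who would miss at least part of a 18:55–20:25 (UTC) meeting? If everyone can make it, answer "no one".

Nadia in UTC: 09:50-14:40, 17:30-22:00 (add 2h to convert from UTC-2).
Beatriz in UTC: 10:50-13:15, 14:55-19:35, 19:45-20:05 (add 3h to convert from UTC-3).
Sam in UTC: 10:55-16:20, 16:30-19:45 (add 3h to convert from UTC-3).
Dmitri in UTC: 08:00-17:00, 17:10-20:50 (add 2h to convert from UTC-2).
Nadia: free for 18:55-20:25. Beatriz: not fully free for 18:55-20:25. Sam: not fully free for 18:55-20:25. Dmitri: free for 18:55-20:25.

Beatriz, Sam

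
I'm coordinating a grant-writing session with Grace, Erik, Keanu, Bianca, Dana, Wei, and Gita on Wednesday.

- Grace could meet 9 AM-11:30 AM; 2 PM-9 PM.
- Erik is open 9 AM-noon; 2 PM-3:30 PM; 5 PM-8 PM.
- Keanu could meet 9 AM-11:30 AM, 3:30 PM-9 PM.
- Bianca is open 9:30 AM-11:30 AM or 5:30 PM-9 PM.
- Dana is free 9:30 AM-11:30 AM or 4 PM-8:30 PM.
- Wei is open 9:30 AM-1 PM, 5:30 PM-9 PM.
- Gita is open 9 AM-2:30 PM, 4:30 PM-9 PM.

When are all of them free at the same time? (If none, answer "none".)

Grace ∩ Erik: 09:00-11:30, 14:00-15:30, 17:00-20:00.
Grace ∩ Erik ∩ Keanu: 09:00-11:30, 17:00-20:00.
Grace ∩ Erik ∩ Keanu ∩ Bianca: 09:30-11:30, 17:30-20:00.
Grace ∩ Erik ∩ Keanu ∩ Bianca ∩ Dana: 09:30-11:30, 17:30-20:00.
Grace ∩ Erik ∩ Keanu ∩ Bianca ∩ Dana ∩ Wei: 09:30-11:30, 17:30-20:00.
Grace ∩ Erik ∩ Keanu ∩ Bianca ∩ Dana ∩ Wei ∩ Gita: 09:30-11:30, 17:30-20:00.

09:30-11:30, 17:30-20:00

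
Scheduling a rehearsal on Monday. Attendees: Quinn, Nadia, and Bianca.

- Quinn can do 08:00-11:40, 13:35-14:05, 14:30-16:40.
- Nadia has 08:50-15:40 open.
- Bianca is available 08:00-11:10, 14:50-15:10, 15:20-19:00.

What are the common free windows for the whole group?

Quinn ∩ Nadia: 08:50-11:40, 13:35-14:05, 14:30-15:40.
Quinn ∩ Nadia ∩ Bianca: 08:50-11:10, 14:50-15:10, 15:20-15:40.

08:50-11:10, 14:50-15:10, 15:20-15:40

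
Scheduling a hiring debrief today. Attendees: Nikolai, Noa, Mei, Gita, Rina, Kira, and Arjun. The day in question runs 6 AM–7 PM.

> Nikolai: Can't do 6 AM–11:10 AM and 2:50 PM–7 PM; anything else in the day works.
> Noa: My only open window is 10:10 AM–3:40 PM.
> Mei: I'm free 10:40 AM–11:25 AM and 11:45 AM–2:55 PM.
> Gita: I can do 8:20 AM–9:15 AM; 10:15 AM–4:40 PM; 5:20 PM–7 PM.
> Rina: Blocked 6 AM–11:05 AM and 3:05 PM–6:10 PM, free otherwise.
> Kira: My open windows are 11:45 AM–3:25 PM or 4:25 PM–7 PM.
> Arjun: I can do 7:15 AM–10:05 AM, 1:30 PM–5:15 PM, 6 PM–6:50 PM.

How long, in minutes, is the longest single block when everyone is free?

Nikolai free: 11:10-14:50 (invert busy blocks within the working day).
Noa free: 10:10-15:40.
Mei free: 10:40-11:25, 11:45-14:55.
Gita free: 08:20-09:15, 10:15-16:40, 17:20-19:00.
Rina free: 11:05-15:05, 18:10-19:00 (invert busy blocks within the working day).
Kira free: 11:45-15:25, 16:25-19:00.
Arjun free: 07:15-10:05, 13:30-17:15, 18:00-18:50.
Nikolai ∩ Noa: 11:10-14:50.
Nikolai ∩ Noa ∩ Mei: 11:10-11:25, 11:45-14:50.
Nikolai ∩ Noa ∩ Mei ∩ Gita: 11:10-11:25, 11:45-14:50.
Nikolai ∩ Noa ∩ Mei ∩ Gita ∩ Rina: 11:10-11:25, 11:45-14:50.
Nikolai ∩ Noa ∩ Mei ∩ Gita ∩ Rina ∩ Kira: 11:45-14:50.
Nikolai ∩ Noa ∩ Mei ∩ Gita ∩ Rina ∩ Kira ∩ Arjun: 13:30-14:50.
The longest is 13:30-14:50 at 80 minutes.

80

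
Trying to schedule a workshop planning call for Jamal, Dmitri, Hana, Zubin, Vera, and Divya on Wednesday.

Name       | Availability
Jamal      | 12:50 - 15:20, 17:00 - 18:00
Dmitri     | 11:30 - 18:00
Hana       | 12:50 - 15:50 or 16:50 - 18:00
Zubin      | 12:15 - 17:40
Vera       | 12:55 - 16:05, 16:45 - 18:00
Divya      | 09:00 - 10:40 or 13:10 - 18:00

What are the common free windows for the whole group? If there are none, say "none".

13:10-15:20, 17:00-17:40

Jamal ∩ Dmitri: 12:50-15:20, 17:00-18:00.
Jamal ∩ Dmitri ∩ Hana: 12:50-15:20, 17:00-18:00.
Jamal ∩ Dmitri ∩ Hana ∩ Zubin: 12:50-15:20, 17:00-17:40.
Jamal ∩ Dmitri ∩ Hana ∩ Zubin ∩ Vera: 12:55-15:20, 17:00-17:40.
Jamal ∩ Dmitri ∩ Hana ∩ Zubin ∩ Vera ∩ Divya: 13:10-15:20, 17:00-17:40.
So the common availability across everyone is 13:10-15:20, 17:00-17:40.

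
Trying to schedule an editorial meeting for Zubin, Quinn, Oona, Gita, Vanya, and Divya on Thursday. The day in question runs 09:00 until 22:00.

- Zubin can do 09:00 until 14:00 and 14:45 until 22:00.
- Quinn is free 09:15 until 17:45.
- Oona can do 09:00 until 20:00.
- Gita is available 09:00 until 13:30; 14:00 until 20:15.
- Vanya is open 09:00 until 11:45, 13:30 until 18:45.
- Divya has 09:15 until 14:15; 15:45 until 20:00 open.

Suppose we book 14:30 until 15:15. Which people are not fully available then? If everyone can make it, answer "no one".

Zubin: not fully free for 14:30-15:15. Quinn: free for 14:30-15:15. Oona: free for 14:30-15:15. Gita: free for 14:30-15:15. Vanya: free for 14:30-15:15. Divya: not fully free for 14:30-15:15.

Divya, Zubin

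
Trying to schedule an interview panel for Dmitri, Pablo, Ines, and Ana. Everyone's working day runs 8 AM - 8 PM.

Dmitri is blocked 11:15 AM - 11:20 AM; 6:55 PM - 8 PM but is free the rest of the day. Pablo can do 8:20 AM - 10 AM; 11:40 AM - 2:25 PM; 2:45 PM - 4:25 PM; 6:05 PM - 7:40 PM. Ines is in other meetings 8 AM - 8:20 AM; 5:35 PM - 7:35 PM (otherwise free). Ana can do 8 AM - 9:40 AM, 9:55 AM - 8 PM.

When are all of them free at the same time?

08:20-09:40, 09:55-10:00, 11:40-14:25, 14:45-16:25

Dmitri free: 08:00-11:15, 11:20-18:55 (invert busy blocks within the working day).
Pablo free: 08:20-10:00, 11:40-14:25, 14:45-16:25, 18:05-19:40.
Ines free: 08:20-17:35, 19:35-20:00 (invert busy blocks within the working day).
Ana free: 08:00-09:40, 09:55-20:00.
Dmitri ∩ Pablo: 08:20-10:00, 11:40-14:25, 14:45-16:25, 18:05-18:55.
Dmitri ∩ Pablo ∩ Ines: 08:20-10:00, 11:40-14:25, 14:45-16:25.
Dmitri ∩ Pablo ∩ Ines ∩ Ana: 08:20-09:40, 09:55-10:00, 11:40-14:25, 14:45-16:25.
So the common availability across everyone is 08:20-09:40, 09:55-10:00, 11:40-14:25, 14:45-16:25.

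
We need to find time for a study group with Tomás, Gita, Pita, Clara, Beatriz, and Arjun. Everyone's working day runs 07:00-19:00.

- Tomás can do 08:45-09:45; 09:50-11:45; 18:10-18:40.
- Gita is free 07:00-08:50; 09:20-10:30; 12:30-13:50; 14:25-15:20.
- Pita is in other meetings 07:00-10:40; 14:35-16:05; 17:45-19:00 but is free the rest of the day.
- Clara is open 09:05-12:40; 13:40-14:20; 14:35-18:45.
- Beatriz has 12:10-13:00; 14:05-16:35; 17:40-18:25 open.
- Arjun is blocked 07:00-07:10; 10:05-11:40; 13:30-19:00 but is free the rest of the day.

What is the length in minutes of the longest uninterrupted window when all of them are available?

0

Tomás free: 08:45-09:45, 09:50-11:45, 18:10-18:40.
Gita free: 07:00-08:50, 09:20-10:30, 12:30-13:50, 14:25-15:20.
Pita free: 10:40-14:35, 16:05-17:45 (invert busy blocks within the working day).
Clara free: 09:05-12:40, 13:40-14:20, 14:35-18:45.
Beatriz free: 12:10-13:00, 14:05-16:35, 17:40-18:25.
Arjun free: 07:10-10:05, 11:40-13:30 (invert busy blocks within the working day).
Tomás ∩ Gita: 08:45-08:50, 09:20-09:45, 09:50-10:30.
Tomás ∩ Gita ∩ Pita: ∅.
Tomás ∩ Gita ∩ Pita ∩ Clara: ∅.
Tomás ∩ Gita ∩ Pita ∩ Clara ∩ Beatriz: ∅.
Tomás ∩ Gita ∩ Pita ∩ Clara ∩ Beatriz ∩ Arjun: ∅.
There is no time when everyone is free.
No common window exists, so the longest block is 0 minutes.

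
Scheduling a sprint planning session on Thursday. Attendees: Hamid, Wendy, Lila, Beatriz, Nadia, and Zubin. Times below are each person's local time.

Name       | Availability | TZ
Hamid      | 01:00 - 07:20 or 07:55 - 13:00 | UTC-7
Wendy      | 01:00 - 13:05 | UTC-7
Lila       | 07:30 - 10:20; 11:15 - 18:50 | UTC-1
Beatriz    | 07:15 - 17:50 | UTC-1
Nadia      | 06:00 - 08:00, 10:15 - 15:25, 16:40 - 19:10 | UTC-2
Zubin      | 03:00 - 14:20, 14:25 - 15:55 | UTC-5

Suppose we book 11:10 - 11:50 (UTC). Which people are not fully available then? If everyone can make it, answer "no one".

Hamid in UTC: 08:00-14:20, 14:55-20:00 (add 7h to convert from UTC-7).
Wendy in UTC: 08:00-20:05 (add 7h to convert from UTC-7).
Lila in UTC: 08:30-11:20, 12:15-19:50 (add 1h to convert from UTC-1).
Beatriz in UTC: 08:15-18:50 (add 1h to convert from UTC-1).
Nadia in UTC: 08:00-10:00, 12:15-17:25, 18:40-21:10 (add 2h to convert from UTC-2).
Zubin in UTC: 08:00-19:20, 19:25-20:55 (add 5h to convert from UTC-5).
Hamid: free for 11:10-11:50. Wendy: free for 11:10-11:50. Lila: not fully free for 11:10-11:50. Beatriz: free for 11:10-11:50. Nadia: not fully free for 11:10-11:50. Zubin: free for 11:10-11:50.

Lila, Nadia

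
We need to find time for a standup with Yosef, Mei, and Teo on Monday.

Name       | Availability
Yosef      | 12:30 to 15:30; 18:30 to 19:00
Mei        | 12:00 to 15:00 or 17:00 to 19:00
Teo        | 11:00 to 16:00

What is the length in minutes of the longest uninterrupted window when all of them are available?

150

Yosef ∩ Mei: 12:30-15:00, 18:30-19:00.
Yosef ∩ Mei ∩ Teo: 12:30-15:00.
The longest is 12:30-15:00 at 150 minutes.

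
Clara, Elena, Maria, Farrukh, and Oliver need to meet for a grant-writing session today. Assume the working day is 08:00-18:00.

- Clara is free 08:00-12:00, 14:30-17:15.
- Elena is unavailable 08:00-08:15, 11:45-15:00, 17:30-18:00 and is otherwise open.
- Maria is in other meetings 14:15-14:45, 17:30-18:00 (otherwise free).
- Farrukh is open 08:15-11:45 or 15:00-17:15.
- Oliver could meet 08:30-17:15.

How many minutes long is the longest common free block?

195

Clara free: 08:00-12:00, 14:30-17:15.
Elena free: 08:15-11:45, 15:00-17:30 (invert busy blocks within the working day).
Maria free: 08:00-14:15, 14:45-17:30 (invert busy blocks within the working day).
Farrukh free: 08:15-11:45, 15:00-17:15.
Oliver free: 08:30-17:15.
Clara ∩ Elena: 08:15-11:45, 15:00-17:15.
Clara ∩ Elena ∩ Maria: 08:15-11:45, 15:00-17:15.
Clara ∩ Elena ∩ Maria ∩ Farrukh: 08:15-11:45, 15:00-17:15.
Clara ∩ Elena ∩ Maria ∩ Farrukh ∩ Oliver: 08:30-11:45, 15:00-17:15.
So the common availability across everyone is 08:30-11:45, 15:00-17:15.
The longest is 08:30-11:45 at 195 minutes.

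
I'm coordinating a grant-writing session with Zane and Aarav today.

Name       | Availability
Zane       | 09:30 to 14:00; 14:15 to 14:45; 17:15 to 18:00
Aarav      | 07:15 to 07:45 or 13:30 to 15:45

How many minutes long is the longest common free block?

Zane ∩ Aarav: 13:30-14:00, 14:15-14:45.
The longest is 13:30-14:00 at 30 minutes.

30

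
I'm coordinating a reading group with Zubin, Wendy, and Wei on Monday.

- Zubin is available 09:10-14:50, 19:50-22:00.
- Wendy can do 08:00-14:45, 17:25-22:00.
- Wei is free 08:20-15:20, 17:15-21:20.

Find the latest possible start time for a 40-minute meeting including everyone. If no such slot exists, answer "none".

20:40

Zubin ∩ Wendy: 09:10-14:45, 19:50-22:00.
Zubin ∩ Wendy ∩ Wei: 09:10-14:45, 19:50-21:20.
The last common window of at least 40 minutes is 19:50-21:20; a 40-minute meeting can start as late as 20:40 and still end by 21:20.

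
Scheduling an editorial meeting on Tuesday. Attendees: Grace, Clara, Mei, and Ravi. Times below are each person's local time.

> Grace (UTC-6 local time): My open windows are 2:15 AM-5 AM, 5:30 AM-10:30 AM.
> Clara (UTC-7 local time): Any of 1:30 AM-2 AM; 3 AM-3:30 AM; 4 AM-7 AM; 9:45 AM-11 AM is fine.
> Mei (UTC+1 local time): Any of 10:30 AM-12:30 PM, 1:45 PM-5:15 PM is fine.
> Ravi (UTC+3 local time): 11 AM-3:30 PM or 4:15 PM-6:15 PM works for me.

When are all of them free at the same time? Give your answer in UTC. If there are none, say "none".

Grace in UTC: 08:15-11:00, 11:30-16:30 (add 6h to convert from UTC-6).
Clara in UTC: 08:30-09:00, 10:00-10:30, 11:00-14:00, 16:45-18:00 (add 7h to convert from UTC-7).
Mei in UTC: 09:30-11:30, 12:45-16:15 (subtract 1h to convert from UTC+1).
Ravi in UTC: 08:00-12:30, 13:15-15:15 (subtract 3h to convert from UTC+3).
Grace ∩ Clara: 08:30-09:00, 10:00-10:30, 11:30-14:00.
Grace ∩ Clara ∩ Mei: 10:00-10:30, 12:45-14:00.
Grace ∩ Clara ∩ Mei ∩ Ravi: 10:00-10:30, 13:15-14:00.
Those are the intersection windows.

10:00-10:30, 13:15-14:00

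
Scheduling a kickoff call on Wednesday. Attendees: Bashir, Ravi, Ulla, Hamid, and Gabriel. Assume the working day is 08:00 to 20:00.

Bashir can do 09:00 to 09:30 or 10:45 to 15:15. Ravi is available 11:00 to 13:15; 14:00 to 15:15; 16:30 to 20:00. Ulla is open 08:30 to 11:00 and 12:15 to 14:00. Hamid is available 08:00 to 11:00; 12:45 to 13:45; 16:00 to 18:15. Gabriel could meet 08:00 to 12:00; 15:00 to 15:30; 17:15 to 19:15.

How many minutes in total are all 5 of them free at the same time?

0

Bashir ∩ Ravi: 11:00-13:15, 14:00-15:15.
Bashir ∩ Ravi ∩ Ulla: 12:15-13:15.
Bashir ∩ Ravi ∩ Ulla ∩ Hamid: 12:45-13:15.
Bashir ∩ Ravi ∩ Ulla ∩ Hamid ∩ Gabriel: ∅.
There is no time when everyone is free.
There is no common window, so the total is 0 minutes.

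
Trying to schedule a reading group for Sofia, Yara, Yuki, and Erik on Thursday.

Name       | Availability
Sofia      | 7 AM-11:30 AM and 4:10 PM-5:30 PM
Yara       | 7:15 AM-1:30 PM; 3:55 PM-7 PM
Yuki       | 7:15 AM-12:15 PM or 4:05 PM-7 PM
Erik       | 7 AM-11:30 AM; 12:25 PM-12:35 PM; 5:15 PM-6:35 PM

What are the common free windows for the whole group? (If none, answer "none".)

Sofia ∩ Yara: 07:15-11:30, 16:10-17:30.
Sofia ∩ Yara ∩ Yuki: 07:15-11:30, 16:10-17:30.
Sofia ∩ Yara ∩ Yuki ∩ Erik: 07:15-11:30, 17:15-17:30.

07:15-11:30, 17:15-17:30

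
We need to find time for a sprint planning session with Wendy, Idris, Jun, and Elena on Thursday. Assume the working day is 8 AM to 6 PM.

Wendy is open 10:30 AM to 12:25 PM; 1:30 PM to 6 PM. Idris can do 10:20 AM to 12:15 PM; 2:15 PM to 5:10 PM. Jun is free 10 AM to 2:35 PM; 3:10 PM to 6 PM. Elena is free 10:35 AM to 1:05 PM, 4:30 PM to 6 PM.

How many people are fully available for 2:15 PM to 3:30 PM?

2

Wendy and Idris can make the full 14:15-15:30 slot — that's 2.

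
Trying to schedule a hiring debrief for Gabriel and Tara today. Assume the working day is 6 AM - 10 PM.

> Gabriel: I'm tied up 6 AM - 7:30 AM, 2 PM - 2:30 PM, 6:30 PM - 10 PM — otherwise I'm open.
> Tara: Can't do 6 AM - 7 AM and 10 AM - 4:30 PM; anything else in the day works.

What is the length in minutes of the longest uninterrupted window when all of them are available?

150

Gabriel free: 07:30-14:00, 14:30-18:30 (invert busy blocks within the working day).
Tara free: 07:00-10:00, 16:30-22:00 (invert busy blocks within the working day).
Gabriel ∩ Tara: 07:30-10:00, 16:30-18:30.
The longest is 07:30-10:00 at 150 minutes.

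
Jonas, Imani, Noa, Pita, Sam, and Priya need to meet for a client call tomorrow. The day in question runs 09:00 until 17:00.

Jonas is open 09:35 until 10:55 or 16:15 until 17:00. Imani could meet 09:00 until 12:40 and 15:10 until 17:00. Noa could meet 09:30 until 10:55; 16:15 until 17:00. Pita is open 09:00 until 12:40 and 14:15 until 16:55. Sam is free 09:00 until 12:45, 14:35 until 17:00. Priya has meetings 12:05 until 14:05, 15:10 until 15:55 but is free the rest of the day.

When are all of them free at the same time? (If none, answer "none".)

Jonas free: 09:35-10:55, 16:15-17:00.
Imani free: 09:00-12:40, 15:10-17:00.
Noa free: 09:30-10:55, 16:15-17:00.
Pita free: 09:00-12:40, 14:15-16:55.
Sam free: 09:00-12:45, 14:35-17:00.
Priya free: 09:00-12:05, 14:05-15:10, 15:55-17:00 (invert busy blocks within the working day).
Jonas ∩ Imani: 09:35-10:55, 16:15-17:00.
Jonas ∩ Imani ∩ Noa: 09:35-10:55, 16:15-17:00.
Jonas ∩ Imani ∩ Noa ∩ Pita: 09:35-10:55, 16:15-16:55.
Jonas ∩ Imani ∩ Noa ∩ Pita ∩ Sam: 09:35-10:55, 16:15-16:55.
Jonas ∩ Imani ∩ Noa ∩ Pita ∩ Sam ∩ Priya: 09:35-10:55, 16:15-16:55.

09:35-10:55, 16:15-16:55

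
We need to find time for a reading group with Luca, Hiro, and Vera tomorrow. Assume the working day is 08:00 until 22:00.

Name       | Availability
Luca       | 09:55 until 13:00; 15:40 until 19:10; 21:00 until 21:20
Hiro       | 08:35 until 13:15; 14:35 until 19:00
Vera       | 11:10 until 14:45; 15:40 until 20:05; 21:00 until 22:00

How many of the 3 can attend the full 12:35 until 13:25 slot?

1

Vera can make the full 12:35-13:25 slot — that's 1.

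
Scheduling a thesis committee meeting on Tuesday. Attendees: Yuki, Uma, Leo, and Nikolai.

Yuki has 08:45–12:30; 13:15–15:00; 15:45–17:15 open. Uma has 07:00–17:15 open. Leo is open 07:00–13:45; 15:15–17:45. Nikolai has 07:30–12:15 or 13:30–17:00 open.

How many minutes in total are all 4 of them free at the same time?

300

Yuki ∩ Uma: 08:45-12:30, 13:15-15:00, 15:45-17:15.
Yuki ∩ Uma ∩ Leo: 08:45-12:30, 13:15-13:45, 15:45-17:15.
Yuki ∩ Uma ∩ Leo ∩ Nikolai: 08:45-12:15, 13:30-13:45, 15:45-17:00.
Summing the common windows: 210 + 15 + 75 = 300 minutes.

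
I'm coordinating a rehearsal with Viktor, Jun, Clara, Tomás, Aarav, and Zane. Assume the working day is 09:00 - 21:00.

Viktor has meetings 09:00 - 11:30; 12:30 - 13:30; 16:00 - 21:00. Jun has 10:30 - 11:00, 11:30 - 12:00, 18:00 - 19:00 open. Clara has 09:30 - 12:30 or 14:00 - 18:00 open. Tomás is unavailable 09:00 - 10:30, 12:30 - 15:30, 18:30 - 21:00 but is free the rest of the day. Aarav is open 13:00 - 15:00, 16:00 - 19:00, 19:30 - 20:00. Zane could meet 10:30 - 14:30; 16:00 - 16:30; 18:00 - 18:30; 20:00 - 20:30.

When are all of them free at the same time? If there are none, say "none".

none

Viktor free: 11:30-12:30, 13:30-16:00 (invert busy blocks within the working day).
Jun free: 10:30-11:00, 11:30-12:00, 18:00-19:00.
Clara free: 09:30-12:30, 14:00-18:00.
Tomás free: 10:30-12:30, 15:30-18:30 (invert busy blocks within the working day).
Aarav free: 13:00-15:00, 16:00-19:00, 19:30-20:00.
Zane free: 10:30-14:30, 16:00-16:30, 18:00-18:30, 20:00-20:30.
Viktor ∩ Jun: 11:30-12:00.
Viktor ∩ Jun ∩ Clara: 11:30-12:00.
Viktor ∩ Jun ∩ Clara ∩ Tomás: 11:30-12:00.
Viktor ∩ Jun ∩ Clara ∩ Tomás ∩ Aarav: ∅.
Viktor ∩ Jun ∩ Clara ∩ Tomás ∩ Aarav ∩ Zane: ∅.
There is no time when everyone is free.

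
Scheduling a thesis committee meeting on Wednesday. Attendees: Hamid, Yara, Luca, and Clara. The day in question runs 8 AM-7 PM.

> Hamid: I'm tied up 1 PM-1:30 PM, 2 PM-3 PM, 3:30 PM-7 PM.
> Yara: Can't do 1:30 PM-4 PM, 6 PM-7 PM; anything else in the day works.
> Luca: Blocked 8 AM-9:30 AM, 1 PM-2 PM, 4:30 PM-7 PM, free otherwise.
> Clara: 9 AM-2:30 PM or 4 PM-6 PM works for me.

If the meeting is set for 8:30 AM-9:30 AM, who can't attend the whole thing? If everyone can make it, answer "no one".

Clara, Luca

Hamid free: 08:00-13:00, 13:30-14:00, 15:00-15:30 (invert busy blocks within the working day).
Yara free: 08:00-13:30, 16:00-18:00 (invert busy blocks within the working day).
Luca free: 09:30-13:00, 14:00-16:30 (invert busy blocks within the working day).
Clara free: 09:00-14:30, 16:00-18:00.
Hamid: free for 08:30-09:30. Yara: free for 08:30-09:30. Luca: not fully free for 08:30-09:30. Clara: not fully free for 08:30-09:30.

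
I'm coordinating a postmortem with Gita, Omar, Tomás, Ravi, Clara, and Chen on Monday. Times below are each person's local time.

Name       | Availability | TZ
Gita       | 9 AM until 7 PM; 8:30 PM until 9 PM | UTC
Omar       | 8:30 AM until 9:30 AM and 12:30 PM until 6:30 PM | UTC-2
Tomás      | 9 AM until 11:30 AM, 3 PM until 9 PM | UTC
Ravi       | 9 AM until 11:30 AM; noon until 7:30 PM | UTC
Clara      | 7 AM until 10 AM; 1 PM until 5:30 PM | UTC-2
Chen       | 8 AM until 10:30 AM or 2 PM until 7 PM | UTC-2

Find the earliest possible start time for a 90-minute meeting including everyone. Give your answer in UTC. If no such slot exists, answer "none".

Gita in UTC: 09:00-19:00, 20:30-21:00.
Omar in UTC: 10:30-11:30, 14:30-20:30 (add 2h to convert from UTC-2).
Tomás in UTC: 09:00-11:30, 15:00-21:00.
Ravi in UTC: 09:00-11:30, 12:00-19:30.
Clara in UTC: 09:00-12:00, 15:00-19:30 (add 2h to convert from UTC-2).
Chen in UTC: 10:00-12:30, 16:00-21:00 (add 2h to convert from UTC-2).
Gita ∩ Omar: 10:30-11:30, 14:30-19:00.
Gita ∩ Omar ∩ Tomás: 10:30-11:30, 15:00-19:00.
Gita ∩ Omar ∩ Tomás ∩ Ravi: 10:30-11:30, 15:00-19:00.
Gita ∩ Omar ∩ Tomás ∩ Ravi ∩ Clara: 10:30-11:30, 15:00-19:00.
Gita ∩ Omar ∩ Tomás ∩ Ravi ∩ Clara ∩ Chen: 10:30-11:30, 16:00-19:00.
The first common window of at least 90 minutes is 16:00-19:00, so the earliest start is 16:00.

16:00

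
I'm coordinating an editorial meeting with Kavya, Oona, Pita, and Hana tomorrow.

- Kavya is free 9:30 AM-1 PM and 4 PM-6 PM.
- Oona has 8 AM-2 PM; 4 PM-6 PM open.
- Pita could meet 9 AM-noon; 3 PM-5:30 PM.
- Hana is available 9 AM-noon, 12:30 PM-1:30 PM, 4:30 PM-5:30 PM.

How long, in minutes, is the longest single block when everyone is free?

150

Kavya ∩ Oona: 09:30-13:00, 16:00-18:00.
Kavya ∩ Oona ∩ Pita: 09:30-12:00, 16:00-17:30.
Kavya ∩ Oona ∩ Pita ∩ Hana: 09:30-12:00, 16:30-17:30.
The longest is 09:30-12:00 at 150 minutes.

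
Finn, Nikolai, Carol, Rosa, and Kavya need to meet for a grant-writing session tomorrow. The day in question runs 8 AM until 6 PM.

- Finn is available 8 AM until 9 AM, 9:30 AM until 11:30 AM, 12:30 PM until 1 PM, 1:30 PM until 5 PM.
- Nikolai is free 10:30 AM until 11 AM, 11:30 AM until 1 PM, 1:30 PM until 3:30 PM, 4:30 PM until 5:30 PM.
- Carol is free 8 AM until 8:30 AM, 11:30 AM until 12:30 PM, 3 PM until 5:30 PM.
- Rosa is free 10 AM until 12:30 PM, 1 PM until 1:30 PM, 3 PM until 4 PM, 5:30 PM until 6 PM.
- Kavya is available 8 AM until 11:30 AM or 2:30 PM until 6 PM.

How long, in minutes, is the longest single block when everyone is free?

Finn ∩ Nikolai: 10:30-11:00, 12:30-13:00, 13:30-15:30, 16:30-17:00.
Finn ∩ Nikolai ∩ Carol: 15:00-15:30, 16:30-17:00.
Finn ∩ Nikolai ∩ Carol ∩ Rosa: 15:00-15:30.
Finn ∩ Nikolai ∩ Carol ∩ Rosa ∩ Kavya: 15:00-15:30.
The longest is 15:00-15:30 at 30 minutes.

30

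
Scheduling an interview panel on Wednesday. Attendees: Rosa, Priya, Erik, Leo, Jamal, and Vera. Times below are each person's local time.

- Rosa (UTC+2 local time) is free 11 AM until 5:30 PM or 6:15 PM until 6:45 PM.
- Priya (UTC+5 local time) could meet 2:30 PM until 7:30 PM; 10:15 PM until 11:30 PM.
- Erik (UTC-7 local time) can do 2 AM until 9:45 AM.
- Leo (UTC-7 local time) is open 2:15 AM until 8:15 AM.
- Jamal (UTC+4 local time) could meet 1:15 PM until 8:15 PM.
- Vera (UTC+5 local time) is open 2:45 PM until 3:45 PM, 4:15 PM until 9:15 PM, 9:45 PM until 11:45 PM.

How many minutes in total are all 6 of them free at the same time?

Rosa in UTC: 09:00-15:30, 16:15-16:45 (subtract 2h to convert from UTC+2).
Priya in UTC: 09:30-14:30, 17:15-18:30 (subtract 5h to convert from UTC+5).
Erik in UTC: 09:00-16:45 (add 7h to convert from UTC-7).
Leo in UTC: 09:15-15:15 (add 7h to convert from UTC-7).
Jamal in UTC: 09:15-16:15 (subtract 4h to convert from UTC+4).
Vera in UTC: 09:45-10:45, 11:15-16:15, 16:45-18:45 (subtract 5h to convert from UTC+5).
Rosa ∩ Priya: 09:30-14:30.
Rosa ∩ Priya ∩ Erik: 09:30-14:30.
Rosa ∩ Priya ∩ Erik ∩ Leo: 09:30-14:30.
Rosa ∩ Priya ∩ Erik ∩ Leo ∩ Jamal: 09:30-14:30.
Rosa ∩ Priya ∩ Erik ∩ Leo ∩ Jamal ∩ Vera: 09:45-10:45, 11:15-14:30.
So the common availability across everyone is 09:45-10:45, 11:15-14:30.
Summing the common windows: 60 + 195 = 255 minutes.

255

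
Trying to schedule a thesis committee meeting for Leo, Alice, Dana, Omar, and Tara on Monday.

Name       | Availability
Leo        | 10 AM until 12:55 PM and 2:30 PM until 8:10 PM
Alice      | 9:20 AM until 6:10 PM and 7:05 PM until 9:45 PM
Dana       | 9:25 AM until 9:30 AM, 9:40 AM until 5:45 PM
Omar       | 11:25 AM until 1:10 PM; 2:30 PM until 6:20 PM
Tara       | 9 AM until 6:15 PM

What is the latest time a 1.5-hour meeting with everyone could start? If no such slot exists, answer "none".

16:15

Leo ∩ Alice: 10:00-12:55, 14:30-18:10, 19:05-20:10.
Leo ∩ Alice ∩ Dana: 10:00-12:55, 14:30-17:45.
Leo ∩ Alice ∩ Dana ∩ Omar: 11:25-12:55, 14:30-17:45.
Leo ∩ Alice ∩ Dana ∩ Omar ∩ Tara: 11:25-12:55, 14:30-17:45.
The last common window of at least 90 minutes is 14:30-17:45; a 90-minute meeting can start as late as 16:15 and still end by 17:45.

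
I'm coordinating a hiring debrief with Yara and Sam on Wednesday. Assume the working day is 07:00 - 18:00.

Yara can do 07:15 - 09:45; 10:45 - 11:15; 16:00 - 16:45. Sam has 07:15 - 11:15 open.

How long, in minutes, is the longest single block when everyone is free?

Yara ∩ Sam: 07:15-09:45, 10:45-11:15.
So the common availability across everyone is 07:15-09:45, 10:45-11:15.
The longest is 07:15-09:45 at 150 minutes.

150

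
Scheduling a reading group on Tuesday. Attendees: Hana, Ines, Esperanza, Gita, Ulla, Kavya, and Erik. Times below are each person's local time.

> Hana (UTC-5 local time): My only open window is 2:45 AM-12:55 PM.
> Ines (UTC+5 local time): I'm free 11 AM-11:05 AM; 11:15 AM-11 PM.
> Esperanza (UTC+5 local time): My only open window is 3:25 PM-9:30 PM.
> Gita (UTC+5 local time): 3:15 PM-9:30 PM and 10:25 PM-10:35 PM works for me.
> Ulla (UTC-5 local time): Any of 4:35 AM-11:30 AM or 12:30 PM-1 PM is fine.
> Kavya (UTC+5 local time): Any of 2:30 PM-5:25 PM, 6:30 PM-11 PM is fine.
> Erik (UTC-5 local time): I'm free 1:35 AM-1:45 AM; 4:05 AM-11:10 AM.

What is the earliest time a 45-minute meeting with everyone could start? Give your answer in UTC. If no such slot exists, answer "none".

Hana in UTC: 07:45-17:55 (add 5h to convert from UTC-5).
Ines in UTC: 06:00-06:05, 06:15-18:00 (subtract 5h to convert from UTC+5).
Esperanza in UTC: 10:25-16:30 (subtract 5h to convert from UTC+5).
Gita in UTC: 10:15-16:30, 17:25-17:35 (subtract 5h to convert from UTC+5).
Ulla in UTC: 09:35-16:30, 17:30-18:00 (add 5h to convert from UTC-5).
Kavya in UTC: 09:30-12:25, 13:30-18:00 (subtract 5h to convert from UTC+5).
Erik in UTC: 06:35-06:45, 09:05-16:10 (add 5h to convert from UTC-5).
Hana ∩ Ines: 07:45-17:55.
Hana ∩ Ines ∩ Esperanza: 10:25-16:30.
Hana ∩ Ines ∩ Esperanza ∩ Gita: 10:25-16:30.
Hana ∩ Ines ∩ Esperanza ∩ Gita ∩ Ulla: 10:25-16:30.
Hana ∩ Ines ∩ Esperanza ∩ Gita ∩ Ulla ∩ Kavya: 10:25-12:25, 13:30-16:30.
Hana ∩ Ines ∩ Esperanza ∩ Gita ∩ Ulla ∩ Kavya ∩ Erik: 10:25-12:25, 13:30-16:10.
The first common window of at least 45 minutes is 10:25-12:25, so the earliest start is 10:25.

10:25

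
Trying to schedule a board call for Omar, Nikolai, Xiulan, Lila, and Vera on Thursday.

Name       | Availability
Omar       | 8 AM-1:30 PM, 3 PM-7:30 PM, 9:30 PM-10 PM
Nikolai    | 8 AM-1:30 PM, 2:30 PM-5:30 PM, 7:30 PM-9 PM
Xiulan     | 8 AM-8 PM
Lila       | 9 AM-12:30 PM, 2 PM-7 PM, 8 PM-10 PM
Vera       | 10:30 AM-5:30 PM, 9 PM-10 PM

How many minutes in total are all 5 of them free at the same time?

Omar ∩ Nikolai: 08:00-13:30, 15:00-17:30.
Omar ∩ Nikolai ∩ Xiulan: 08:00-13:30, 15:00-17:30.
Omar ∩ Nikolai ∩ Xiulan ∩ Lila: 09:00-12:30, 15:00-17:30.
Omar ∩ Nikolai ∩ Xiulan ∩ Lila ∩ Vera: 10:30-12:30, 15:00-17:30.
Those are the intersection windows.
Summing the common windows: 120 + 150 = 270 minutes.

270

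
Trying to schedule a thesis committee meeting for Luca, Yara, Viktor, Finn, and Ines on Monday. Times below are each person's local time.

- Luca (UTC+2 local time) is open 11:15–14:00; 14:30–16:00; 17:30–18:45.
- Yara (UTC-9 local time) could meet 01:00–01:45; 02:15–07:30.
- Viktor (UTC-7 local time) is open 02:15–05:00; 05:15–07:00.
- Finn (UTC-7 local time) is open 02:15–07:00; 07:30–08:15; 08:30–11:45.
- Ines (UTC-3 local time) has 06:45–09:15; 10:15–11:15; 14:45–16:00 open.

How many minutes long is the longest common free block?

Luca in UTC: 09:15-12:00, 12:30-14:00, 15:30-16:45 (subtract 2h to convert from UTC+2).
Yara in UTC: 10:00-10:45, 11:15-16:30 (add 9h to convert from UTC-9).
Viktor in UTC: 09:15-12:00, 12:15-14:00 (add 7h to convert from UTC-7).
Finn in UTC: 09:15-14:00, 14:30-15:15, 15:30-18:45 (add 7h to convert from UTC-7).
Ines in UTC: 09:45-12:15, 13:15-14:15, 17:45-19:00 (add 3h to convert from UTC-3).
Luca ∩ Yara: 10:00-10:45, 11:15-12:00, 12:30-14:00, 15:30-16:30.
Luca ∩ Yara ∩ Viktor: 10:00-10:45, 11:15-12:00, 12:30-14:00.
Luca ∩ Yara ∩ Viktor ∩ Finn: 10:00-10:45, 11:15-12:00, 12:30-14:00.
Luca ∩ Yara ∩ Viktor ∩ Finn ∩ Ines: 10:00-10:45, 11:15-12:00, 13:15-14:00.
The longest is 10:00-10:45 at 45 minutes.

45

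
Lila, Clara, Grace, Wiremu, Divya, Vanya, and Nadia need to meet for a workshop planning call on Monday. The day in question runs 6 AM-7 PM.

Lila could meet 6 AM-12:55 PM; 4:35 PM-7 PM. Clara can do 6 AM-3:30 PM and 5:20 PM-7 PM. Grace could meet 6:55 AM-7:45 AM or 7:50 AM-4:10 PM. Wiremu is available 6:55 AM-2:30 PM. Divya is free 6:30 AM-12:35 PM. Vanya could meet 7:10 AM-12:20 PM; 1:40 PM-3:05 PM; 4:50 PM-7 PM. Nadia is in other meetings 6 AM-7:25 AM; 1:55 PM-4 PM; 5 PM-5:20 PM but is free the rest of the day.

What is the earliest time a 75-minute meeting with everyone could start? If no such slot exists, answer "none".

07:50

Lila free: 06:00-12:55, 16:35-19:00.
Clara free: 06:00-15:30, 17:20-19:00.
Grace free: 06:55-07:45, 07:50-16:10.
Wiremu free: 06:55-14:30.
Divya free: 06:30-12:35.
Vanya free: 07:10-12:20, 13:40-15:05, 16:50-19:00.
Nadia free: 07:25-13:55, 16:00-17:00, 17:20-19:00 (invert busy blocks within the working day).
Lila ∩ Clara: 06:00-12:55, 17:20-19:00.
Lila ∩ Clara ∩ Grace: 06:55-07:45, 07:50-12:55.
Lila ∩ Clara ∩ Grace ∩ Wiremu: 06:55-07:45, 07:50-12:55.
Lila ∩ Clara ∩ Grace ∩ Wiremu ∩ Divya: 06:55-07:45, 07:50-12:35.
Lila ∩ Clara ∩ Grace ∩ Wiremu ∩ Divya ∩ Vanya: 07:10-07:45, 07:50-12:20.
Lila ∩ Clara ∩ Grace ∩ Wiremu ∩ Divya ∩ Vanya ∩ Nadia: 07:25-07:45, 07:50-12:20.
The first common window of at least 75 minutes is 07:50-12:20, so the earliest start is 07:50.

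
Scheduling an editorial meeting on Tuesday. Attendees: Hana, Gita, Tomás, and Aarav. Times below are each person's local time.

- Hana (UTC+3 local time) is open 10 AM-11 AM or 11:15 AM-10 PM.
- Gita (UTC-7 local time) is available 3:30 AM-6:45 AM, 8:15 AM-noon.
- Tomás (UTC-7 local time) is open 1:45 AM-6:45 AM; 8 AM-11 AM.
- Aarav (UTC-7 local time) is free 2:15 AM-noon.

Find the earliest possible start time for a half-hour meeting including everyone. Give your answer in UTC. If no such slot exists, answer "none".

10:30

Hana in UTC: 07:00-08:00, 08:15-19:00 (subtract 3h to convert from UTC+3).
Gita in UTC: 10:30-13:45, 15:15-19:00 (add 7h to convert from UTC-7).
Tomás in UTC: 08:45-13:45, 15:00-18:00 (add 7h to convert from UTC-7).
Aarav in UTC: 09:15-19:00 (add 7h to convert from UTC-7).
Hana ∩ Gita: 10:30-13:45, 15:15-19:00.
Hana ∩ Gita ∩ Tomás: 10:30-13:45, 15:15-18:00.
Hana ∩ Gita ∩ Tomás ∩ Aarav: 10:30-13:45, 15:15-18:00.
The first common window of at least 30 minutes is 10:30-13:45, so the earliest start is 10:30.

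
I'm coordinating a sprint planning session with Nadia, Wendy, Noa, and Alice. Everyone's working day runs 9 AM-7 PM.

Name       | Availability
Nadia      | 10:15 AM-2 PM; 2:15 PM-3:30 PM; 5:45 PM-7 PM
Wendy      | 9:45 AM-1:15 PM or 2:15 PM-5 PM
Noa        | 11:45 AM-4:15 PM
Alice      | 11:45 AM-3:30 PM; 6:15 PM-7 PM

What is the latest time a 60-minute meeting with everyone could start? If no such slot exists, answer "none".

Nadia ∩ Wendy: 10:15-13:15, 14:15-15:30.
Nadia ∩ Wendy ∩ Noa: 11:45-13:15, 14:15-15:30.
Nadia ∩ Wendy ∩ Noa ∩ Alice: 11:45-13:15, 14:15-15:30.
Those are the intersection windows.
The last common window of at least 60 minutes is 14:15-15:30; a 60-minute meeting can start as late as 14:30 and still end by 15:30.

14:30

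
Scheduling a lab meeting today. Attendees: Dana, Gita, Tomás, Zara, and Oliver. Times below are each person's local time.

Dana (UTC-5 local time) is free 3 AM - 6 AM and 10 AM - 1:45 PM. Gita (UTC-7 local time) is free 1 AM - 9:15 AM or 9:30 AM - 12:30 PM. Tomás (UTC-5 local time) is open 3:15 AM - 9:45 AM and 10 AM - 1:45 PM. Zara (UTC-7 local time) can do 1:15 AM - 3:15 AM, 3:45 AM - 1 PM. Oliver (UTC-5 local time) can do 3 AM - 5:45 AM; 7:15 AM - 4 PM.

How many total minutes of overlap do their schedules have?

Dana in UTC: 08:00-11:00, 15:00-18:45 (add 5h to convert from UTC-5).
Gita in UTC: 08:00-16:15, 16:30-19:30 (add 7h to convert from UTC-7).
Tomás in UTC: 08:15-14:45, 15:00-18:45 (add 5h to convert from UTC-5).
Zara in UTC: 08:15-10:15, 10:45-20:00 (add 7h to convert from UTC-7).
Oliver in UTC: 08:00-10:45, 12:15-21:00 (add 5h to convert from UTC-5).
Dana ∩ Gita: 08:00-11:00, 15:00-16:15, 16:30-18:45.
Dana ∩ Gita ∩ Tomás: 08:15-11:00, 15:00-16:15, 16:30-18:45.
Dana ∩ Gita ∩ Tomás ∩ Zara: 08:15-10:15, 10:45-11:00, 15:00-16:15, 16:30-18:45.
Dana ∩ Gita ∩ Tomás ∩ Zara ∩ Oliver: 08:15-10:15, 15:00-16:15, 16:30-18:45.
So the common availability across everyone is 08:15-10:15, 15:00-16:15, 16:30-18:45.
Summing the common windows: 120 + 75 + 135 = 330 minutes.

330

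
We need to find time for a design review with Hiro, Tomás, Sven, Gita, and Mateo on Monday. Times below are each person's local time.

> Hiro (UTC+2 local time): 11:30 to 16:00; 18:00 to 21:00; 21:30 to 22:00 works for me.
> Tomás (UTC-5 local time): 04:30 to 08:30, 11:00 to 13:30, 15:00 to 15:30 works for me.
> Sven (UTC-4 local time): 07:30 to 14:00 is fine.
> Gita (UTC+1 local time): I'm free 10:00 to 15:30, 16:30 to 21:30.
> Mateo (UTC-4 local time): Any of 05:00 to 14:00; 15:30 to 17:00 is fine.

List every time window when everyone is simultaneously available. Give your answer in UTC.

Hiro in UTC: 09:30-14:00, 16:00-19:00, 19:30-20:00 (subtract 2h to convert from UTC+2).
Tomás in UTC: 09:30-13:30, 16:00-18:30, 20:00-20:30 (add 5h to convert from UTC-5).
Sven in UTC: 11:30-18:00 (add 4h to convert from UTC-4).
Gita in UTC: 09:00-14:30, 15:30-20:30 (subtract 1h to convert from UTC+1).
Mateo in UTC: 09:00-18:00, 19:30-21:00 (add 4h to convert from UTC-4).
Hiro ∩ Tomás: 09:30-13:30, 16:00-18:30.
Hiro ∩ Tomás ∩ Sven: 11:30-13:30, 16:00-18:00.
Hiro ∩ Tomás ∩ Sven ∩ Gita: 11:30-13:30, 16:00-18:00.
Hiro ∩ Tomás ∩ Sven ∩ Gita ∩ Mateo: 11:30-13:30, 16:00-18:00.
Those are the intersection windows.

11:30-13:30, 16:00-18:00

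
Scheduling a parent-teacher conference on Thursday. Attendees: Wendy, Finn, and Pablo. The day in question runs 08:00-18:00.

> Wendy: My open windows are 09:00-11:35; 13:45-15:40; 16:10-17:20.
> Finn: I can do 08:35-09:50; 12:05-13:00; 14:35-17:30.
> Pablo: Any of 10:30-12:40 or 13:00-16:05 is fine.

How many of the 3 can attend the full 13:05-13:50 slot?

Pablo can make the full 13:05-13:50 slot — that's 1.

1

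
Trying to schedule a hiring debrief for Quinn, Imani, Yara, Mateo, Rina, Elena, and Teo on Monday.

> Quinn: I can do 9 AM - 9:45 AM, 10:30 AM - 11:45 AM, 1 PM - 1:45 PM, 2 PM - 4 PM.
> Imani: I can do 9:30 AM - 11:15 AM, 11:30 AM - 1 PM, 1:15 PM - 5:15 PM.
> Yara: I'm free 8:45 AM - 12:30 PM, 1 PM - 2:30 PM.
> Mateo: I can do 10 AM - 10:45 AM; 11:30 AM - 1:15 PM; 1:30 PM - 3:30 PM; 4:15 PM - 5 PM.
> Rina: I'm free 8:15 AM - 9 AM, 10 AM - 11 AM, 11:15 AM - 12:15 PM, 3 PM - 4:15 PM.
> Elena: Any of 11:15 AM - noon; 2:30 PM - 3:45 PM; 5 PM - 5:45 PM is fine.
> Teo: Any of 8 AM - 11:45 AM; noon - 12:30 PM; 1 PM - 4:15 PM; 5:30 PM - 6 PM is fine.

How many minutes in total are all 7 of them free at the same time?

15

Quinn ∩ Imani: 09:30-09:45, 10:30-11:15, 11:30-11:45, 13:15-13:45, 14:00-16:00.
Quinn ∩ Imani ∩ Yara: 09:30-09:45, 10:30-11:15, 11:30-11:45, 13:15-13:45, 14:00-14:30.
Quinn ∩ Imani ∩ Yara ∩ Mateo: 10:30-10:45, 11:30-11:45, 13:30-13:45, 14:00-14:30.
Quinn ∩ Imani ∩ Yara ∩ Mateo ∩ Rina: 10:30-10:45, 11:30-11:45.
Quinn ∩ Imani ∩ Yara ∩ Mateo ∩ Rina ∩ Elena: 11:30-11:45.
Quinn ∩ Imani ∩ Yara ∩ Mateo ∩ Rina ∩ Elena ∩ Teo: 11:30-11:45.
That's a single block of 15 minutes.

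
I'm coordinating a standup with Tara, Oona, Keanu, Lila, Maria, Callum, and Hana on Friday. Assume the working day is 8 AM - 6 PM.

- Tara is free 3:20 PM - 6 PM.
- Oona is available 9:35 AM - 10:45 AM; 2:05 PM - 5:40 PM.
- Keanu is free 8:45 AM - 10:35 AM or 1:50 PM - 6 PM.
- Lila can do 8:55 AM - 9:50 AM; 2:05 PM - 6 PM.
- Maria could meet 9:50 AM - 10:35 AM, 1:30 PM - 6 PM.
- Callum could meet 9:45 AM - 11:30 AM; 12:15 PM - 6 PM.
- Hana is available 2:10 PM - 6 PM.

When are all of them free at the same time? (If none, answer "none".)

15:20-17:40

Tara ∩ Oona: 15:20-17:40.
Tara ∩ Oona ∩ Keanu: 15:20-17:40.
Tara ∩ Oona ∩ Keanu ∩ Lila: 15:20-17:40.
Tara ∩ Oona ∩ Keanu ∩ Lila ∩ Maria: 15:20-17:40.
Tara ∩ Oona ∩ Keanu ∩ Lila ∩ Maria ∩ Callum: 15:20-17:40.
Tara ∩ Oona ∩ Keanu ∩ Lila ∩ Maria ∩ Callum ∩ Hana: 15:20-17:40.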